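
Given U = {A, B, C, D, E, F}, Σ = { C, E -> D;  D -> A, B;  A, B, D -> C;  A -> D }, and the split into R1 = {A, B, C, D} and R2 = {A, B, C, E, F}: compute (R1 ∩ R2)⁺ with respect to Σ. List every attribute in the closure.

R1 ∩ R2 = {A, B, C}.
A → D applies, adding D
Closure: {A, B, C, D}.

A, B, C, D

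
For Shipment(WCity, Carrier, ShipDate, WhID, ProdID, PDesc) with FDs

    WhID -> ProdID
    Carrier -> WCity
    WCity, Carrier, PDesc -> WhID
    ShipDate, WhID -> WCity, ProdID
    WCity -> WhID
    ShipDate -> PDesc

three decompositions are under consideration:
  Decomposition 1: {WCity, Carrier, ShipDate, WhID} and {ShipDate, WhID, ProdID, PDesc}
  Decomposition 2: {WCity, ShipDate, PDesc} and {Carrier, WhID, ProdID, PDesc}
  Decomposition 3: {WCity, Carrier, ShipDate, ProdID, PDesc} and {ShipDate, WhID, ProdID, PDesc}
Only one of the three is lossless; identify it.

Decomposition 1: common = {ShipDate, WhID}, closure = {WCity, ShipDate, WhID, ProdID, PDesc} → lossless.
Decomposition 2: common = {PDesc}, closure = {PDesc} → lossy.
Decomposition 3: common = {ShipDate, ProdID, PDesc}, closure = {ShipDate, ProdID, PDesc} → lossy.

Decomposition 1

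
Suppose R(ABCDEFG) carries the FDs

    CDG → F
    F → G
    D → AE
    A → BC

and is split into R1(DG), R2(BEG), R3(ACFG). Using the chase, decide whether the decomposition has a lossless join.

No

Chase test. Columns are ABCDEFG; row i has aⱼ where attribute j ∈ Ri, else bᵢⱼ.
Initial tableau (one row per fragment):
  row 1: b11 b12 b13 a4 b15 b16 a7
  row 2: b21 a2 b23 b24 a5 b26 a7
  row 3: a1 b32 a3 b34 b35 a6 a7
No row becomes fully distinguished — the join is lossy.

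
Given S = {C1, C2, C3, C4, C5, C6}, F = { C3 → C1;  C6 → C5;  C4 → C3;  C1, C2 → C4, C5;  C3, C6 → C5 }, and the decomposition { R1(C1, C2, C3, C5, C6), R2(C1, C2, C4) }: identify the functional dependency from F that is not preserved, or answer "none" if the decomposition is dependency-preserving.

Check C4 → C3: no single fragment contains all of {C3, C4}, and the restricted closure of {C4} across the fragments never reaches {C3}.
C3 → C1 is preserved.
C6 → C5 is preserved.
C1, C2 → C4, C5 is preserved.
C3, C6 → C5 is preserved.

C4 → C3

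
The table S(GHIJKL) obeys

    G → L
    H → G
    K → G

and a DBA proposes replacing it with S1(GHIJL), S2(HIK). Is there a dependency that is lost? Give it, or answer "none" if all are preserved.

Check K → G: no single fragment contains all of {GK}, and the restricted closure of {K} across the fragments never reaches {G}.
G → L is preserved.
H → G is preserved.

K → G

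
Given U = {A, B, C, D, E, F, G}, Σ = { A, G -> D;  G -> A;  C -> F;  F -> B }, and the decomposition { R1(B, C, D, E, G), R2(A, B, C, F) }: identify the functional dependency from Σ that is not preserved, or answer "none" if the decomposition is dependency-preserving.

G -> A

Check G → A: no single fragment contains all of {A, G}, and the restricted closure of {G} across the fragments never reaches {A}.
A, G → D is preserved.
C → F is preserved.
F → B is preserved.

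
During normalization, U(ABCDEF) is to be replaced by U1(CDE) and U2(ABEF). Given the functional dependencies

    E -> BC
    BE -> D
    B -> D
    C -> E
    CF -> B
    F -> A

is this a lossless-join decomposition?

Common attributes: U1 ∩ U2 = {E}.
Closure of {E}: E → BC applies, adding BC; BE → D applies, adding D. So (E)⁺ = {BCDE}.
This closure contains every attribute of U1, so U1 ∩ U2 → U1. The join is lossless.

Yes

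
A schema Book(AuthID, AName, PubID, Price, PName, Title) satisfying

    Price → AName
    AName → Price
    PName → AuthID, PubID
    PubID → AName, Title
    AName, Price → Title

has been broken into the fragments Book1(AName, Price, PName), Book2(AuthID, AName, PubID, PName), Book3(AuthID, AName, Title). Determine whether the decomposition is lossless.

Chase test. Columns are AuthID, AName, PubID, Price, PName, Title; row i has aⱼ where attribute j ∈ Booki, else bᵢⱼ.
Initial tableau (one row per fragment):
  row 1: b11 a2 b13 a4 a5 b16
  row 2: a1 a2 a3 b24 a5 b26
  row 3: a1 a2 b33 b34 b35 a6
Rows 1 and 2 agree on AName; apply AName→Price and equate their Price entries.
Rows 1 and 3 agree on AName; apply AName→Price and equate their Price entries.
Rows 1 and 2 agree on PName; apply PName→AuthID, PubID and equate their AuthID, PubID entries.
Rows 1 and 2 agree on PubID; apply PubID→AName, Title and equate their AName, Title entries.
Rows 1 and 3 agree on AName, Price; apply AName, Price→Title and equate their Title entries.
Row 1 is now all distinguished symbols — the join is lossless.

Yes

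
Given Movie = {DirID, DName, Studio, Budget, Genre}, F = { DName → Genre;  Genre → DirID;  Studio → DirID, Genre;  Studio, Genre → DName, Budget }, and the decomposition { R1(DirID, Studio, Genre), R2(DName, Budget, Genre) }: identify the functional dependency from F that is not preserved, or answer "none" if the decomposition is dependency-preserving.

Studio, Genre → DName, Budget

Check Studio, Genre → DName, Budget: no single fragment contains all of {DName, Studio, Budget, Genre}, and the restricted closure of {Studio, Genre} across the fragments never reaches {DName, Budget}.
DName → Genre is preserved.
Genre → DirID is preserved.
Studio → DirID, Genre is preserved.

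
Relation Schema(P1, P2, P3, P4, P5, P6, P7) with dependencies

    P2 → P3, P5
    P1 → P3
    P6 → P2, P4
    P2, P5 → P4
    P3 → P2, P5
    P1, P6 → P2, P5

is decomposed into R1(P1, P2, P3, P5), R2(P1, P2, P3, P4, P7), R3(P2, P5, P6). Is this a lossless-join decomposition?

No

Chase test. Columns are P1, P2, P3, P4, P5, P6, P7; row i has aⱼ where attribute j ∈ Ri, else bᵢⱼ.
Initial tableau (one row per fragment):
  row 1: a1 a2 a3 b14 a5 b16 b17
  row 2: a1 a2 a3 a4 b25 b26 a7
  row 3: b31 a2 b33 b34 a5 a6 b37
Rows 1 and 2 agree on P2; apply P2→P3, P5 and equate their P3, P5 entries.
Rows 1 and 3 agree on P2; apply P2→P3, P5 and equate their P3, P5 entries.
Rows 1 and 2 agree on P2, P5; apply P2, P5→P4 and equate their P4 entries.
Rows 1 and 3 agree on P2, P5; apply P2, P5→P4 and equate their P4 entries.
No row becomes fully distinguished — the join is lossy.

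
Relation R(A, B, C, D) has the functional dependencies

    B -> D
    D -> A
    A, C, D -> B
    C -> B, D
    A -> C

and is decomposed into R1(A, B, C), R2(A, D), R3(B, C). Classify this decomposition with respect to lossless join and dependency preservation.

Lossless test (chase): Rows 1 and 3 agree on B; apply B→D and equate their D entries. Rows 1 and 3 agree on D; apply D→A and equate their A entries. Rows 1 and 2 agree on A; apply A→C and equate their C entries. Rows 1 and 2 agree on C; apply C→B, D and equate their B, D entries. Row 1 is now all distinguished symbols — the join is lossless.
Dependency preservation: B → D; A, C, D → B; C → B, D are not contained in any single fragment, but the restricted closure of each left-hand side across the fragments still reaches the right-hand side; the remaining FDs each lie inside some fragment. All dependencies are preserved.

lossless and dependency-preserving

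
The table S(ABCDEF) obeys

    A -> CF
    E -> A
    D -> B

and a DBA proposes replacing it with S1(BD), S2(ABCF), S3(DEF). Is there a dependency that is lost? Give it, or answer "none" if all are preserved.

Check E → A: no single fragment contains all of {AE}, and the restricted closure of {E} across the fragments never reaches {A}.
A → CF is preserved.
D → B is preserved.

E -> A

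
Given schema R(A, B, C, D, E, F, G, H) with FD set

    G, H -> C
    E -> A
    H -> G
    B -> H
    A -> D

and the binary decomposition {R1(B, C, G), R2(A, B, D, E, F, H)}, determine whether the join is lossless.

Yes

Common attributes: R1 ∩ R2 = {B}.
Closure of {B}: B → H applies, adding H; H → G applies, adding G; G, H → C applies, adding C. So (B)⁺ = {B, C, G, H}.
This closure contains every attribute of R1, so R1 ∩ R2 → R1. The join is lossless.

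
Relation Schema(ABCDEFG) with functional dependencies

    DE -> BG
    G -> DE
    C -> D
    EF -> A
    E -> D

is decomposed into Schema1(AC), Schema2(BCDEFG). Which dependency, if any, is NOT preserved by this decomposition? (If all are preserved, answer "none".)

EF -> A

Check EF → A: no single fragment contains all of {AEF}, and the restricted closure of {EF} across the fragments never reaches {A}.
DE → BG is preserved.
G → DE is preserved.
C → D is preserved.
E → D is preserved.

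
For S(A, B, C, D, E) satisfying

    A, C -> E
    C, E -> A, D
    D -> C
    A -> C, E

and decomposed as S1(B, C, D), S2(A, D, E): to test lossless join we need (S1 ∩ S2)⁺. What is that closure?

S1 ∩ S2 = {D}.
D → C applies, adding C
Closure: {C, D}.

C, D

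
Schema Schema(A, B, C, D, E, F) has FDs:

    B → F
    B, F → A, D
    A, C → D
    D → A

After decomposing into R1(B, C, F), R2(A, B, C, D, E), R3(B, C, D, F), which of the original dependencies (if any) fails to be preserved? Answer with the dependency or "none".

none

B → F lies within R1.
B, F → A, D: restricted closure across fragments reaches A, D.
A, C → D lies within R2.
D → A lies within R2.
Every dependency is enforceable on the fragments, so the decomposition is dependency-preserving.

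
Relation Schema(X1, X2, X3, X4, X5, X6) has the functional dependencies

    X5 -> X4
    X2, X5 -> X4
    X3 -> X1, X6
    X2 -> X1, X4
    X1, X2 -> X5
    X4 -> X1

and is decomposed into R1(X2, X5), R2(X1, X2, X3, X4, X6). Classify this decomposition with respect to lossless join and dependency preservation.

Lossless test: (X2)⁺ = {X1, X2, X4, X5}, which contains all of one fragment — lossless.
Dependency preservation: the restricted closure of {X5} across the fragments never reaches {X4}, so X5 → X4 cannot be enforced without a join — not preserved.

lossless but not dependency-preserving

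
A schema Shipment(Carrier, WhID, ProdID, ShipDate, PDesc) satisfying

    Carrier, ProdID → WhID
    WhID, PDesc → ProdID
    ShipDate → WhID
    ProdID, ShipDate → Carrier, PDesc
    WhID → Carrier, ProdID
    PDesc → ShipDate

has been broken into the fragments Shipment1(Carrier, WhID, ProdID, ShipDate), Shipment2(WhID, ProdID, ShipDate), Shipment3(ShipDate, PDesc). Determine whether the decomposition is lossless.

Yes

Chase test. Columns are Carrier, WhID, ProdID, ShipDate, PDesc; row i has aⱼ where attribute j ∈ Shipmenti, else bᵢⱼ.
Initial tableau (one row per fragment):
  row 1: a1 a2 a3 a4 b15
  row 2: b21 a2 a3 a4 b25
  row 3: b31 b32 b33 a4 a5
Rows 1 and 3 agree on ShipDate; apply ShipDate→WhID and equate their WhID entries.
Rows 1 and 2 agree on ProdID, ShipDate; apply ProdID, ShipDate→Carrier, PDesc and equate their Carrier, PDesc entries.
Rows 1 and 3 agree on WhID; apply WhID→Carrier, ProdID and equate their Carrier, ProdID entries.
Rows 1 and 3 agree on ProdID, ShipDate; apply ProdID, ShipDate→Carrier, PDesc and equate their Carrier, PDesc entries.
Row 1 is now all distinguished symbols — the join is lossless.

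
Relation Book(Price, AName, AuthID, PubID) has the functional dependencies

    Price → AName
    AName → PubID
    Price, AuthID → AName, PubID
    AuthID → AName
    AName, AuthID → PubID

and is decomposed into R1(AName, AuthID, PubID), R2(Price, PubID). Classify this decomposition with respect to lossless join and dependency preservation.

Lossless test: (PubID)⁺ = {PubID}, which is a superkey of neither fragment — lossy.
Dependency preservation: the restricted closure of {Price} across the fragments never reaches {AName}, so Price → AName cannot be enforced without a join — not preserved.

lossy and not dependency-preserving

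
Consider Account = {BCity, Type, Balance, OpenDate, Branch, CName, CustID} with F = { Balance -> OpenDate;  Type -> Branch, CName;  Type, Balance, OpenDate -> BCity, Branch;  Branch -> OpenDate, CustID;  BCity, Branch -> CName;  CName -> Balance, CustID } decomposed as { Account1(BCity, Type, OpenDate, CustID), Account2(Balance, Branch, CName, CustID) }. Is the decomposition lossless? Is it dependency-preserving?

lossy and not dependency-preserving

Lossless test: (CustID)⁺ = {CustID}, which is a superkey of neither fragment — lossy.
Dependency preservation: the restricted closure of {Balance} across the fragments never reaches {OpenDate}, so Balance → OpenDate cannot be enforced without a join — not preserved.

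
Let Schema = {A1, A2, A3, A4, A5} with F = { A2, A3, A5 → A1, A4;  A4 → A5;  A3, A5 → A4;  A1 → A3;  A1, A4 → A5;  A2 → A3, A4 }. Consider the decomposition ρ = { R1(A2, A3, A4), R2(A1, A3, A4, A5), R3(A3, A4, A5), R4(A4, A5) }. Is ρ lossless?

Chase test. Columns are A1, A2, A3, A4, A5; row i has aⱼ where attribute j ∈ Ri, else bᵢⱼ.
Initial tableau (one row per fragment):
  row 1: b11 a2 a3 a4 b15
  row 2: a1 b22 a3 a4 a5
  row 3: b31 b32 a3 a4 a5
  row 4: b41 b42 b43 a4 a5
Rows 1 and 2 agree on A4; apply A4→A5 and equate their A5 entries.
No row becomes fully distinguished — the join is lossy.

No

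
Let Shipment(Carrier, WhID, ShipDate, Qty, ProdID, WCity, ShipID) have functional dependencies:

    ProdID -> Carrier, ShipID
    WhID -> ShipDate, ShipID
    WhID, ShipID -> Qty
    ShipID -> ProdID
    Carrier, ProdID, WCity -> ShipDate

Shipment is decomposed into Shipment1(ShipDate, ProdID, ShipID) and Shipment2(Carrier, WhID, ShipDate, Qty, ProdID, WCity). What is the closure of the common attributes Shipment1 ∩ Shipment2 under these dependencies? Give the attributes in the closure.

Shipment1 ∩ Shipment2 = {ShipDate, ProdID}.
ProdID → Carrier, ShipID applies, adding Carrier, ShipID
Closure: {Carrier, ShipDate, ProdID, ShipID}.

Carrier, ShipDate, ProdID, ShipID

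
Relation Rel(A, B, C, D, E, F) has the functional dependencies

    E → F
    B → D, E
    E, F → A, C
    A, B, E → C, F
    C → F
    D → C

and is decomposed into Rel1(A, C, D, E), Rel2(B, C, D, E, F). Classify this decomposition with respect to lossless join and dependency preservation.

Lossless test: (C, D, E)⁺ = {A, C, D, E, F}, which contains all of one fragment — lossless.
Dependency preservation: E, F → A, C; A, B, E → C, F are not contained in any single fragment, but the restricted closure of each left-hand side across the fragments still reaches the right-hand side; the remaining FDs each lie inside some fragment. All dependencies are preserved.

lossless and dependency-preserving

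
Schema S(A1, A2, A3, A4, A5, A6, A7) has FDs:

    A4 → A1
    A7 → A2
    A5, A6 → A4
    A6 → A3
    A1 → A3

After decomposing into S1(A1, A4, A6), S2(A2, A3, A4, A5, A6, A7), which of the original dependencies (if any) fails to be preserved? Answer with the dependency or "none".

A1 → A3

Check A1 → A3: no single fragment contains all of {A1, A3}, and the restricted closure of {A1} across the fragments never reaches {A3}.
A4 → A1 is preserved.
A7 → A2 is preserved.
A5, A6 → A4 is preserved.
A6 → A3 is preserved.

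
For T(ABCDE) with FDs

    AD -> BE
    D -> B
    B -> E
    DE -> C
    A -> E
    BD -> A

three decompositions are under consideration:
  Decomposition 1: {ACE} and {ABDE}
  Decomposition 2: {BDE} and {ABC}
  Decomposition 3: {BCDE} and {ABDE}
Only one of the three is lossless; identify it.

Decomposition 1: common = {AE}, closure = {AE} → lossy.
Decomposition 2: common = {B}, closure = {BE} → lossy.
Decomposition 3: common = {BDE}, closure = {ABCDE} → lossless.

Decomposition 3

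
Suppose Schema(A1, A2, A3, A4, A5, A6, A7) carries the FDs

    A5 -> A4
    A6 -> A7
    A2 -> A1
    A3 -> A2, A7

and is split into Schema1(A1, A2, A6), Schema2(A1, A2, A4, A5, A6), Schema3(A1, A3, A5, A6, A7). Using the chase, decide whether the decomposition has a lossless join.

Chase test. Columns are A1, A2, A3, A4, A5, A6, A7; row i has aⱼ where attribute j ∈ Schemai, else bᵢⱼ.
Initial tableau (one row per fragment):
  row 1: a1 a2 b13 b14 b15 a6 b17
  row 2: a1 a2 b23 a4 a5 a6 b27
  row 3: a1 b32 a3 b34 a5 a6 a7
Rows 2 and 3 agree on A5; apply A5→A4 and equate their A4 entries.
Rows 1 and 2 agree on A6; apply A6→A7 and equate their A7 entries.
Rows 1 and 3 agree on A6; apply A6→A7 and equate their A7 entries.
No row becomes fully distinguished — the join is lossy.

No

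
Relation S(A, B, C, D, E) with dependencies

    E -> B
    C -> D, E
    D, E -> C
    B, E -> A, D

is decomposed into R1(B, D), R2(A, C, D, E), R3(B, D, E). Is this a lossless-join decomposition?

Chase test. Columns are A, B, C, D, E; row i has aⱼ where attribute j ∈ Ri, else bᵢⱼ.
Initial tableau (one row per fragment):
  row 1: b11 a2 b13 a4 b15
  row 2: a1 b22 a3 a4 a5
  row 3: b31 a2 b33 a4 a5
Rows 2 and 3 agree on E; apply E→B and equate their B entries.
Rows 2 and 3 agree on D, E; apply D, E→C and equate their C entries.
Rows 2 and 3 agree on B, E; apply B, E→A, D and equate their A, D entries.
Row 2 is now all distinguished symbols — the join is lossless.

Yes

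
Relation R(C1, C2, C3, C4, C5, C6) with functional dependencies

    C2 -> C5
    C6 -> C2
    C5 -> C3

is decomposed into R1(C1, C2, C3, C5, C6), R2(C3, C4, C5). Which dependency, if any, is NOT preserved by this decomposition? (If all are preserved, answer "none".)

C2 → C5 lies within R1.
C6 → C2 lies within R1.
C5 → C3 lies within R1.
Every dependency is enforceable on the fragments, so the decomposition is dependency-preserving.

none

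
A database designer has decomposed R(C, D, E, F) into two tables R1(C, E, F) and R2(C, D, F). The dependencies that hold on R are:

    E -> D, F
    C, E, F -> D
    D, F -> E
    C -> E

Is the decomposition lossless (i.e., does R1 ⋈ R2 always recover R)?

Common attributes: R1 ∩ R2 = {C, F}.
Closure of {C, F}: C → E applies, adding E; E → D, F applies, adding D. So (C, F)⁺ = {C, D, E, F}.
This closure contains every attribute of R1, so R1 ∩ R2 → R1. The join is lossless.

Yes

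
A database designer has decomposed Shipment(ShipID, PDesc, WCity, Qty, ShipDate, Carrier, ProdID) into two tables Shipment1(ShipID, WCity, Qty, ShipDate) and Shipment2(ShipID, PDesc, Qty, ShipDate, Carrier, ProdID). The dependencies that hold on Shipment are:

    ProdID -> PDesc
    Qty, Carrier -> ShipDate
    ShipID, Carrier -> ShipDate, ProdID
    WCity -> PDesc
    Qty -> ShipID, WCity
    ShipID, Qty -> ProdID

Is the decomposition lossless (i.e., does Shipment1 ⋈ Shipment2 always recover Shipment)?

Common attributes: Shipment1 ∩ Shipment2 = {ShipID, Qty, ShipDate}.
Closure of {ShipID, Qty, ShipDate}: Qty → ShipID, WCity applies, adding WCity; ShipID, Qty → ProdID applies, adding ProdID; ProdID → PDesc applies, adding PDesc. So (ShipID, Qty, ShipDate)⁺ = {ShipID, PDesc, WCity, Qty, ShipDate, ProdID}.
This closure contains every attribute of Shipment1, so Shipment1 ∩ Shipment2 → Shipment1. The join is lossless.

Yes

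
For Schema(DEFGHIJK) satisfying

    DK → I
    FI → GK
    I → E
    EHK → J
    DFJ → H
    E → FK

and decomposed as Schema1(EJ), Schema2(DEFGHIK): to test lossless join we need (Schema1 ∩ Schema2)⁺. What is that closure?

EFK

Schema1 ∩ Schema2 = {E}.
E → FK applies, adding FK
Closure: {EFK}.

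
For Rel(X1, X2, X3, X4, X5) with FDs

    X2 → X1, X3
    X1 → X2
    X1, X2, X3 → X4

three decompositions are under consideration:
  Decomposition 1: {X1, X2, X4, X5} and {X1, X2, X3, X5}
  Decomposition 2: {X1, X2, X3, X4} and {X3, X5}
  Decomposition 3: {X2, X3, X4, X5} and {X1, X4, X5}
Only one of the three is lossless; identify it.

Decomposition 1: common = {X1, X2, X5}, closure = {X1, X2, X3, X4, X5} → lossless.
Decomposition 2: common = {X3}, closure = {X3} → lossy.
Decomposition 3: common = {X4, X5}, closure = {X4, X5} → lossy.

Decomposition 1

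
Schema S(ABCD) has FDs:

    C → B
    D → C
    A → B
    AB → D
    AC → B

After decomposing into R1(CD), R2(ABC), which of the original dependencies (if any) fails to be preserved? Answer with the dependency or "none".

AB → D

Check AB → D: no single fragment contains all of {ABD}, and the restricted closure of {AB} across the fragments never reaches {D}.
C → B is preserved.
D → C is preserved.
A → B is preserved.
AC → B is preserved.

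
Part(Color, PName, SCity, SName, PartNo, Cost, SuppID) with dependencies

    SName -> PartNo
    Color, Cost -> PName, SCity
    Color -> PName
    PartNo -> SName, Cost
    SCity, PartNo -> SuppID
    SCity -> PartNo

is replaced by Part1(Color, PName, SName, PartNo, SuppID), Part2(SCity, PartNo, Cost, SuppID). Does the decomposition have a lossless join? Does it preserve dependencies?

Lossless test: (PartNo, SuppID)⁺ = {SName, PartNo, Cost, SuppID}, which is a superkey of neither fragment — lossy.
Dependency preservation: the restricted closure of {Color, Cost} across the fragments never reaches {PName, SCity}, so Color, Cost → PName, SCity cannot be enforced without a join — not preserved.

lossy and not dependency-preserving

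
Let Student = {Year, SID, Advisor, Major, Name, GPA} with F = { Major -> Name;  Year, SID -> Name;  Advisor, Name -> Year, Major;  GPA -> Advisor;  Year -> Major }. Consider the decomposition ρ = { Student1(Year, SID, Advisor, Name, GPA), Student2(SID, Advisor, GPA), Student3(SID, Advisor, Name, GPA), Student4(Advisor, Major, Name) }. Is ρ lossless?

Chase test. Columns are Year, SID, Advisor, Major, Name, GPA; row i has aⱼ where attribute j ∈ Studenti, else bᵢⱼ.
Initial tableau (one row per fragment):
  row 1: a1 a2 a3 b14 a5 a6
  row 2: b21 a2 a3 b24 b25 a6
  row 3: b31 a2 a3 b34 a5 a6
  row 4: b41 b42 a3 a4 a5 b46
Rows 1 and 3 agree on Advisor, Name; apply Advisor, Name→Year, Major and equate their Year, Major entries.
Rows 1 and 4 agree on Advisor, Name; apply Advisor, Name→Year, Major and equate their Year, Major entries.
Row 1 is now all distinguished symbols — the join is lossless.

Yes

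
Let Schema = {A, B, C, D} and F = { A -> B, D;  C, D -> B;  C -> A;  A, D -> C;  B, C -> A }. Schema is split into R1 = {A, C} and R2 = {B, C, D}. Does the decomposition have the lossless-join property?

Common attributes: R1 ∩ R2 = {C}.
Closure of {C}: C → A applies, adding A; A → B, D applies, adding B, D. So (C)⁺ = {A, B, C, D}.
This closure contains every attribute of R1, so R1 ∩ R2 → R1. The join is lossless.

Yes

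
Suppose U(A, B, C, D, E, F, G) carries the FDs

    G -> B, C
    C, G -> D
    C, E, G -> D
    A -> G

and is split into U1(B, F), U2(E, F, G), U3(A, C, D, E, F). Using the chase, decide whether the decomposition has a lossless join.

No

Chase test. Columns are A, B, C, D, E, F, G; row i has aⱼ where attribute j ∈ Ui, else bᵢⱼ.
Initial tableau (one row per fragment):
  row 1: b11 a2 b13 b14 b15 a6 b17
  row 2: b21 b22 b23 b24 a5 a6 a7
  row 3: a1 b32 a3 a4 a5 a6 b37
No row becomes fully distinguished — the join is lossy.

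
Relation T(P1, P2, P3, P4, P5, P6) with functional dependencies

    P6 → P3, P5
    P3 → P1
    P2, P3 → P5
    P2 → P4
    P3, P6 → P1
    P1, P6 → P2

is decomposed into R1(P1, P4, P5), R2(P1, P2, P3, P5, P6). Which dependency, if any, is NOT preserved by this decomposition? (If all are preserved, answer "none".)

P2 → P4

Check P2 → P4: no single fragment contains all of {P2, P4}, and the restricted closure of {P2} across the fragments never reaches {P4}.
P6 → P3, P5 is preserved.
P3 → P1 is preserved.
P2, P3 → P5 is preserved.
P3, P6 → P1 is preserved.
P1, P6 → P2 is preserved.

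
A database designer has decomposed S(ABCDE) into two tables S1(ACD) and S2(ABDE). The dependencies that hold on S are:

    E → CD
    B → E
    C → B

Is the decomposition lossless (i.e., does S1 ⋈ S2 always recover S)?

Common attributes: S1 ∩ S2 = {AD}.
No dependency enlarges {AD}, so (AD)⁺ = {AD}.
The closure contains neither all of S1 = {ACD} nor all of S2 = {ABDE}, so the common attributes are not a superkey of either fragment. The join is lossy.

No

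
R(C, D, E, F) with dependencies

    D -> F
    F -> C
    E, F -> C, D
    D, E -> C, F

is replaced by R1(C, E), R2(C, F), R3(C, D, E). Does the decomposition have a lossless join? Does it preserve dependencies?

lossy and not dependency-preserving

Lossless test (chase): applying each FD to every pair of rows produces no changes in the tableau, so no row becomes fully distinguished — the join is lossy.
Dependency preservation: the restricted closure of {D} across the fragments never reaches {F}, so D → F cannot be enforced without a join — not preserved.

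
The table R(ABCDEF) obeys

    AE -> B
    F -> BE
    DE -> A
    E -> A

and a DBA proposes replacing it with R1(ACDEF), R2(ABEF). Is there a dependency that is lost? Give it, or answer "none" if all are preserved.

AE → B lies within R2.
F → BE lies within R2.
DE → A lies within R1.
E → A lies within R1.
Every dependency is enforceable on the fragments, so the decomposition is dependency-preserving.

none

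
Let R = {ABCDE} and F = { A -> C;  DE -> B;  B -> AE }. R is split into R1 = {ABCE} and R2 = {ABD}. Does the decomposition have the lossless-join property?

Yes

Common attributes: R1 ∩ R2 = {AB}.
Closure of {AB}: A → C applies, adding C; B → AE applies, adding E. So (AB)⁺ = {ABCE}.
This closure contains every attribute of R1, so R1 ∩ R2 → R1. The join is lossless.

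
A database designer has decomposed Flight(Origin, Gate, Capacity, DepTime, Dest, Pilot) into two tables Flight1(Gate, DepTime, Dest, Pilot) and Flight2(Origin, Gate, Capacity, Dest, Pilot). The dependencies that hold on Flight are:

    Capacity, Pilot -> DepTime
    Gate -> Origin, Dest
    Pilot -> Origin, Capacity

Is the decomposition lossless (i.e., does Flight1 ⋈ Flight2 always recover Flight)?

Yes

Common attributes: Flight1 ∩ Flight2 = {Gate, Dest, Pilot}.
Closure of {Gate, Dest, Pilot}: Gate → Origin, Dest applies, adding Origin; Pilot → Origin, Capacity applies, adding Capacity; Capacity, Pilot → DepTime applies, adding DepTime. So (Gate, Dest, Pilot)⁺ = {Origin, Gate, Capacity, DepTime, Dest, Pilot}.
This closure contains every attribute of Flight1, so Flight1 ∩ Flight2 → Flight1. The join is lossless.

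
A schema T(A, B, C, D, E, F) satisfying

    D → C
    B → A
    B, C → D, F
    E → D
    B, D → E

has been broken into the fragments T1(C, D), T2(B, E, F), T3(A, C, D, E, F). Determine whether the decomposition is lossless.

No

Chase test. Columns are A, B, C, D, E, F; row i has aⱼ where attribute j ∈ Ti, else bᵢⱼ.
Initial tableau (one row per fragment):
  row 1: b11 b12 a3 a4 b15 b16
  row 2: b21 a2 b23 b24 a5 a6
  row 3: a1 b32 a3 a4 a5 a6
Rows 2 and 3 agree on E; apply E→D and equate their D entries.
Rows 1 and 2 agree on D; apply D→C and equate their C entries.
No row becomes fully distinguished — the join is lossy.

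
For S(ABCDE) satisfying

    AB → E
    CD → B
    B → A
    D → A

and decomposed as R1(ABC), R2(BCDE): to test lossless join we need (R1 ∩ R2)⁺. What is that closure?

R1 ∩ R2 = {BC}.
B → A applies, adding A
AB → E applies, adding E
Closure: {ABCE}.

ABCE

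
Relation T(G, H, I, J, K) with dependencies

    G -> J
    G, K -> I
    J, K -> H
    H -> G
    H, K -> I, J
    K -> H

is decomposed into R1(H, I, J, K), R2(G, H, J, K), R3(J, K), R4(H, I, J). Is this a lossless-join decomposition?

Chase test. Columns are G, H, I, J, K; row i has aⱼ where attribute j ∈ Ri, else bᵢⱼ.
Initial tableau (one row per fragment):
  row 1: b11 a2 a3 a4 a5
  row 2: a1 a2 b23 a4 a5
  row 3: b31 b32 b33 a4 a5
  row 4: b41 a2 a3 a4 b45
Rows 1 and 3 agree on J, K; apply J, K→H and equate their H entries.
Rows 1 and 2 agree on H; apply H→G and equate their G entries.
Rows 1 and 3 agree on H; apply H→G and equate their G entries.
Rows 1 and 4 agree on H; apply H→G and equate their G entries.
Rows 1 and 2 agree on H, K; apply H, K→I, J and equate their I, J entries.
Rows 1 and 3 agree on H, K; apply H, K→I, J and equate their I, J entries.
Row 1 is now all distinguished symbols — the join is lossless.

Yes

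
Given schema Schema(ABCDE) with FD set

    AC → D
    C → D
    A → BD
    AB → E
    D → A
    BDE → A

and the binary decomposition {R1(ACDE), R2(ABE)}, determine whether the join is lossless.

Common attributes: R1 ∩ R2 = {AE}.
Closure of {AE}: A → BD applies, adding BD. So (AE)⁺ = {ABDE}.
This closure contains every attribute of R2, so R1 ∩ R2 → R2. The join is lossless.

Yes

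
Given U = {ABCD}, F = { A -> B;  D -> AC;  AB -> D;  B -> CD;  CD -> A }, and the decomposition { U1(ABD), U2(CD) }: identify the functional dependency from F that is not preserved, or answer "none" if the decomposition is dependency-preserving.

A → B lies within U1.
D → AC: restricted closure across fragments reaches AC.
AB → D lies within U1.
B → CD: restricted closure across fragments reaches CD.
CD → A: restricted closure across fragments reaches A.
Every dependency is enforceable on the fragments, so the decomposition is dependency-preserving.

none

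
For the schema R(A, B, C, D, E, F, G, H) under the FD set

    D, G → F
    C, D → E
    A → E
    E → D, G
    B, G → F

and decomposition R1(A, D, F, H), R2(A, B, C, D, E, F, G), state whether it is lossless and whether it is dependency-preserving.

Lossless test: (A, D, F)⁺ = {A, D, E, F, G}, which is a superkey of neither fragment — lossy.
Dependency preservation: every FD's attributes lie within a single fragment, so each can be enforced locally — preserved.

lossy but dependency-preserving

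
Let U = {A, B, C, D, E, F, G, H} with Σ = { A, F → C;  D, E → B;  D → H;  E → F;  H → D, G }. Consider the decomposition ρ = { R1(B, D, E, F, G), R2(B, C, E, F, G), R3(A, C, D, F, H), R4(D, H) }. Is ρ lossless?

Chase test. Columns are A, B, C, D, E, F, G, H; row i has aⱼ where attribute j ∈ Ri, else bᵢⱼ.
Initial tableau (one row per fragment):
  row 1: b11 a2 b13 a4 a5 a6 a7 b18
  row 2: b21 a2 a3 b24 a5 a6 a7 b28
  row 3: a1 b32 a3 a4 b35 a6 b37 a8
  row 4: b41 b42 b43 a4 b45 b46 b47 a8
Rows 1 and 3 agree on D; apply D→H and equate their H entries.
Rows 1 and 3 agree on H; apply H→D, G and equate their D, G entries.
Rows 1 and 4 agree on H; apply H→D, G and equate their D, G entries.
No row becomes fully distinguished — the join is lossy.

No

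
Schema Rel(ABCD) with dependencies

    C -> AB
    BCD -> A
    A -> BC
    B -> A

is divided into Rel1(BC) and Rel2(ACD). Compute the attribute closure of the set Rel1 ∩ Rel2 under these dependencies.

ABC

Rel1 ∩ Rel2 = {C}.
C → AB applies, adding AB
Closure: {ABC}.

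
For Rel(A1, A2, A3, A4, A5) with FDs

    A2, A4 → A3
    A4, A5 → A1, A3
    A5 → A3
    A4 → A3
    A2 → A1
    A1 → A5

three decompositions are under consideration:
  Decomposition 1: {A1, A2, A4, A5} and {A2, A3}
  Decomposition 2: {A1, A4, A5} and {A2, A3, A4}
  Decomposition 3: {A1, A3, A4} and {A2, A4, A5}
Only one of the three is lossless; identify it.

Decomposition 1

Decomposition 1: common = {A2}, closure = {A1, A2, A3, A5} → lossless.
Decomposition 2: common = {A4}, closure = {A3, A4} → lossy.
Decomposition 3: common = {A4}, closure = {A3, A4} → lossy.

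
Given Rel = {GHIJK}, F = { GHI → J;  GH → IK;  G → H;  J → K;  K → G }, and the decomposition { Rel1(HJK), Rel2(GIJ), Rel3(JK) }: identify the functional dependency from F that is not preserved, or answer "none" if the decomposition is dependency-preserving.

GHI → J: restricted closure across fragments reaches J.
GH → IK: restricted closure across fragments reaches IK.
G → H: restricted closure across fragments reaches H.
J → K lies within Rel1.
K → G: restricted closure across fragments reaches G.
Every dependency is enforceable on the fragments, so the decomposition is dependency-preserving.

none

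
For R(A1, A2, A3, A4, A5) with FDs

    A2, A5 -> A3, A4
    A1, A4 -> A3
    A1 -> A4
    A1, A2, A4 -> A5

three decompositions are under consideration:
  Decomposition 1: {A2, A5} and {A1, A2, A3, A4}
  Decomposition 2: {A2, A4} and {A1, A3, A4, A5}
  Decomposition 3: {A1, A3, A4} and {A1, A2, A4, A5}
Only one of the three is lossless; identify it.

Decomposition 1: common = {A2}, closure = {A2} → lossy.
Decomposition 2: common = {A4}, closure = {A4} → lossy.
Decomposition 3: common = {A1, A4}, closure = {A1, A3, A4} → lossless.

Decomposition 3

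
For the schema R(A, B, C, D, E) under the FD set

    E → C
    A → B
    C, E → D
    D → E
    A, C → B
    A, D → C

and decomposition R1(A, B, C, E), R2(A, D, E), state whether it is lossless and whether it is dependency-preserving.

Lossless test: (A, E)⁺ = {A, B, C, D, E}, which contains all of one fragment — lossless.
Dependency preservation: C, E → D; A, D → C are not contained in any single fragment, but the restricted closure of each left-hand side across the fragments still reaches the right-hand side; the remaining FDs each lie inside some fragment. All dependencies are preserved.

lossless and dependency-preserving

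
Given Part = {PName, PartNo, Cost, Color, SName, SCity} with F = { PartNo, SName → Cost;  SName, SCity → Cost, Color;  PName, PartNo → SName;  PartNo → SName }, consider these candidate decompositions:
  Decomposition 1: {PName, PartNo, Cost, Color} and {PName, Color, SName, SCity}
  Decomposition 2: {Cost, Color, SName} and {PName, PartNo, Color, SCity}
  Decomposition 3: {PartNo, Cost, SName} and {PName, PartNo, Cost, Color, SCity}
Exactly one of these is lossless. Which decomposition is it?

Decomposition 3

Decomposition 1: common = {PName, Color}, closure = {PName, Color} → lossy.
Decomposition 2: common = {Color}, closure = {Color} → lossy.
Decomposition 3: common = {PartNo, Cost}, closure = {PartNo, Cost, SName} → lossless.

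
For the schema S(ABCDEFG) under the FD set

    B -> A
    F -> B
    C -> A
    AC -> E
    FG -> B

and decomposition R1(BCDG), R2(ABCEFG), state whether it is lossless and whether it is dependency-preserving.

Lossless test: (BCG)⁺ = {ABCEG}, which is a superkey of neither fragment — lossy.
Dependency preservation: every FD's attributes lie within a single fragment, so each can be enforced locally — preserved.

lossy but dependency-preserving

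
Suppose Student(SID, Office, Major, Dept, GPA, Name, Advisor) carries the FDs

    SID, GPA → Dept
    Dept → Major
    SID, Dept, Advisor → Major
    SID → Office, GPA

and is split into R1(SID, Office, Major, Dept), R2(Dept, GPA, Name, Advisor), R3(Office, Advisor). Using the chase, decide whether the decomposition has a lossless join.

No

Chase test. Columns are SID, Office, Major, Dept, GPA, Name, Advisor; row i has aⱼ where attribute j ∈ Ri, else bᵢⱼ.
Initial tableau (one row per fragment):
  row 1: a1 a2 a3 a4 b15 b16 b17
  row 2: b21 b22 b23 a4 a5 a6 a7
  row 3: b31 a2 b33 b34 b35 b36 a7
Rows 1 and 2 agree on Dept; apply Dept→Major and equate their Major entries.
No row becomes fully distinguished — the join is lossy.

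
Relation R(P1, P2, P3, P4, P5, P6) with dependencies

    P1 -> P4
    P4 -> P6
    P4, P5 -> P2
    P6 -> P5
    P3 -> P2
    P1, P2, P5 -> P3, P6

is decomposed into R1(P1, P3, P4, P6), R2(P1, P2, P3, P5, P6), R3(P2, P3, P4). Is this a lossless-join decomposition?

Yes

Chase test. Columns are P1, P2, P3, P4, P5, P6; row i has aⱼ where attribute j ∈ Ri, else bᵢⱼ.
Initial tableau (one row per fragment):
  row 1: a1 b12 a3 a4 b15 a6
  row 2: a1 a2 a3 b24 a5 a6
  row 3: b31 a2 a3 a4 b35 b36
Rows 1 and 2 agree on P1; apply P1→P4 and equate their P4 entries.
Rows 1 and 3 agree on P4; apply P4→P6 and equate their P6 entries.
Rows 1 and 2 agree on P6; apply P6→P5 and equate their P5 entries.
Rows 1 and 3 agree on P6; apply P6→P5 and equate their P5 entries.
Rows 1 and 2 agree on P3; apply P3→P2 and equate their P2 entries.
Row 1 is now all distinguished symbols — the join is lossless.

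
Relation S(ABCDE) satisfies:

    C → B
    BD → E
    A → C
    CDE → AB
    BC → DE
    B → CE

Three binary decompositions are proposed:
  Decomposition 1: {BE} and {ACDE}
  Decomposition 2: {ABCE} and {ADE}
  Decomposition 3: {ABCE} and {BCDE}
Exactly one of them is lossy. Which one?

Decomposition 1: common = {E}, closure = {E} → lossy.
Decomposition 2: common = {AE}, closure = {ABCDE} → lossless.
Decomposition 3: common = {BCE}, closure = {ABCDE} → lossless.

Decomposition 1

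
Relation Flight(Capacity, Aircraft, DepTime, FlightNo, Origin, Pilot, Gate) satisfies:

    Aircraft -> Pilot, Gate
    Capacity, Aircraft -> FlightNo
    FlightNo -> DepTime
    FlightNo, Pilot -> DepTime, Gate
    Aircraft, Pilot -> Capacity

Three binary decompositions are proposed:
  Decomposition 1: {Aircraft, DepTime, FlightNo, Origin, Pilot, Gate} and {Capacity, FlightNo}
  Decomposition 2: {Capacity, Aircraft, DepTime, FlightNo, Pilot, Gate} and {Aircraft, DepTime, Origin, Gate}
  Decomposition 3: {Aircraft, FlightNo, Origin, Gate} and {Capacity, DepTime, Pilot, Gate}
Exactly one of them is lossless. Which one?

Decomposition 2

Decomposition 1: common = {FlightNo}, closure = {DepTime, FlightNo} → lossy.
Decomposition 2: common = {Aircraft, DepTime, Gate}, closure = {Capacity, Aircraft, DepTime, FlightNo, Pilot, Gate} → lossless.
Decomposition 3: common = {Gate}, closure = {Gate} → lossy.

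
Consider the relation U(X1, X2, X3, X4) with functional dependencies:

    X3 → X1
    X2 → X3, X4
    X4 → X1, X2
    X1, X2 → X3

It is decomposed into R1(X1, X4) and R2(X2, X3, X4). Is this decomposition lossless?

Common attributes: R1 ∩ R2 = {X4}.
Closure of {X4}: X4 → X1, X2 applies, adding X1, X2; X1, X2 → X3 applies, adding X3. So (X4)⁺ = {X1, X2, X3, X4}.
This closure contains every attribute of R1, so R1 ∩ R2 → R1. The join is lossless.

Yes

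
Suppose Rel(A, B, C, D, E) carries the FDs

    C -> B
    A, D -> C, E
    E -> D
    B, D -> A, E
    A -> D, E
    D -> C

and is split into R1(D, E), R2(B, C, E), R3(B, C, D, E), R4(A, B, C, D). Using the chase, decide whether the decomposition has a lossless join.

Yes

Chase test. Columns are A, B, C, D, E; row i has aⱼ where attribute j ∈ Ri, else bᵢⱼ.
Initial tableau (one row per fragment):
  row 1: b11 b12 b13 a4 a5
  row 2: b21 a2 a3 b24 a5
  row 3: b31 a2 a3 a4 a5
  row 4: a1 a2 a3 a4 b45
Rows 1 and 2 agree on E; apply E→D and equate their D entries.
Rows 2 and 3 agree on B, D; apply B, D→A, E and equate their A, E entries.
Rows 2 and 4 agree on B, D; apply B, D→A, E and equate their A, E entries.
Rows 1 and 2 agree on D; apply D→C and equate their C entries.
Rows 1 and 2 agree on C; apply C→B and equate their B entries.
Rows 1 and 2 agree on B, D; apply B, D→A, E and equate their A, E entries.
Row 1 is now all distinguished symbols — the join is lossless.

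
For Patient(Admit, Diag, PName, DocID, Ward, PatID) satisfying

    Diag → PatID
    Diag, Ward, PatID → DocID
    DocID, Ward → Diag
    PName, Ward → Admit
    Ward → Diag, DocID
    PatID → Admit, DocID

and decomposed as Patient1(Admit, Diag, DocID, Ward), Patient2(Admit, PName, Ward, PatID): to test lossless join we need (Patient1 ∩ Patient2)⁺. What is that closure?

Patient1 ∩ Patient2 = {Admit, Ward}.
Ward → Diag, DocID applies, adding Diag, DocID
Diag → PatID applies, adding PatID
Closure: {Admit, Diag, DocID, Ward, PatID}.

Admit, Diag, DocID, Ward, PatID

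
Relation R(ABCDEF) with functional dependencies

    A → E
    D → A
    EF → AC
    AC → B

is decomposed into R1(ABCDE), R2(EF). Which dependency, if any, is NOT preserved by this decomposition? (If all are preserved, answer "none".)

EF → AC

Check EF → AC: no single fragment contains all of {ACEF}, and the restricted closure of {EF} across the fragments never reaches {AC}.
A → E is preserved.
D → A is preserved.
AC → B is preserved.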